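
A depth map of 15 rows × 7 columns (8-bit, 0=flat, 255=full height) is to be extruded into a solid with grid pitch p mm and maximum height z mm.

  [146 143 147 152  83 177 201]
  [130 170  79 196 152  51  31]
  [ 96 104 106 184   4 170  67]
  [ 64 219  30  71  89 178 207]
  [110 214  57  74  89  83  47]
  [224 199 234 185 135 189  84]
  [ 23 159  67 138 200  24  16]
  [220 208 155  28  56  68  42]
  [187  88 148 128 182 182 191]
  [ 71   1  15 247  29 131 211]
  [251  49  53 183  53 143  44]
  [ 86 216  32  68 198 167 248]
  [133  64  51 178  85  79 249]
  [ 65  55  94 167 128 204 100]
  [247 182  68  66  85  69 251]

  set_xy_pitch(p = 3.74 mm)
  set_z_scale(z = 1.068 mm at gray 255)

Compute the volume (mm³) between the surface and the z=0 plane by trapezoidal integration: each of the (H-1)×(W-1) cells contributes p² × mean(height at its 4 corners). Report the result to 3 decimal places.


596.305

height_mm = gray/255 × 1.068; cell vol = 3.74² × mean(4 corners)
unit = 3.74² × 1.068 / (4×255) = 0.0146458 mm³ per gray-sum
row 0: Σ corner-gray over 6 cells = 3208  → 46.9839
row 1: Σ corner-gray over 6 cells = 2756  → 40.3639
row 2: Σ corner-gray over 6 cells = 2744  → 40.1882
row 3: Σ corner-gray over 6 cells = 2636  → 38.6064
row 4: Σ corner-gray over 6 cells = 3383  → 49.5469
row 5: Σ corner-gray over 6 cells = 3407  → 49.8984
row 6: Σ corner-gray over 6 cells = 2507  → 36.7171
row 7: Σ corner-gray over 6 cells = 3126  → 45.7829
row 8: Σ corner-gray over 6 cells = 2962  → 43.3810
row 9: Σ corner-gray over 6 cells = 2385  → 34.9303
row 10: Σ corner-gray over 6 cells = 2953  → 43.2492
row 11: Σ corner-gray over 6 cells = 2992  → 43.8204
row 12: Σ corner-gray over 6 cells = 2757  → 40.3786
row 13: Σ corner-gray over 6 cells = 2899  → 42.4583
Σ rows: total corner-gray = 40715  → 596.3054 mm³


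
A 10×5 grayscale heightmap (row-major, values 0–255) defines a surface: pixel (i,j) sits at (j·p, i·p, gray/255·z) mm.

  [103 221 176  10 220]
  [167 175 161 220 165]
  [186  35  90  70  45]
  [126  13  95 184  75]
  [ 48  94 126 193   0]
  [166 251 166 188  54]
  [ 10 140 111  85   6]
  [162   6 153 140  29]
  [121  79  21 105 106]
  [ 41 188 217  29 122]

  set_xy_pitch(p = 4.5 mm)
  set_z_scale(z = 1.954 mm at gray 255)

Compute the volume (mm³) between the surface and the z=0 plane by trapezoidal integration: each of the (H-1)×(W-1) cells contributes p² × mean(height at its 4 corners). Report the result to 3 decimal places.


647.992

height_mm = gray/255 × 1.954; cell vol = 4.5² × mean(4 corners)
unit = 4.5² × 1.954 / (4×255) = 0.0387926 mm³ per gray-sum
row 0: Σ corner-gray over 4 cells = 2581  → 100.1238
row 1: Σ corner-gray over 4 cells = 2065  → 80.1068
row 2: Σ corner-gray over 4 cells = 1406  → 54.5425
row 3: Σ corner-gray over 4 cells = 1659  → 64.3570
row 4: Σ corner-gray over 4 cells = 2304  → 89.3783
row 5: Σ corner-gray over 4 cells = 2118  → 82.1628
row 6: Σ corner-gray over 4 cells = 1477  → 57.2967
row 7: Σ corner-gray over 4 cells = 1426  → 55.3183
row 8: Σ corner-gray over 4 cells = 1668  → 64.7061
Σ rows: total corner-gray = 16704  → 647.9924 mm³


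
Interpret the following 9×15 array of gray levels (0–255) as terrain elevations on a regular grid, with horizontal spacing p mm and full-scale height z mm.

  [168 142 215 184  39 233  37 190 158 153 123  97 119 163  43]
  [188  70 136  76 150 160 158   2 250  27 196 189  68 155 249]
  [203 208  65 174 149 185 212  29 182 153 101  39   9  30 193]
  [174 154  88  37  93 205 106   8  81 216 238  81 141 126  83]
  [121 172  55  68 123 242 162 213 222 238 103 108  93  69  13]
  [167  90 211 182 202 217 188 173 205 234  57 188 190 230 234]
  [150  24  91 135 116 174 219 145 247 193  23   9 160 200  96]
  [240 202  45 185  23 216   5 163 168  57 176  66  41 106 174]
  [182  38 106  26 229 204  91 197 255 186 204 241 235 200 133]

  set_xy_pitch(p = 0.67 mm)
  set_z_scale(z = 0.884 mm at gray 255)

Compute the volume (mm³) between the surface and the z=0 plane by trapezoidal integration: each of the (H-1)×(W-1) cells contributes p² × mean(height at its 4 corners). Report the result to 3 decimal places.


24.086

height_mm = gray/255 × 0.884; cell vol = 0.67² × mean(4 corners)
unit = 0.67² × 0.884 / (4×255) = 0.000389047 mm³ per gray-sum
row 0: Σ corner-gray over 14 cells = 7628  → 2.9676
row 1: Σ corner-gray over 14 cells = 7179  → 2.7930
row 2: Σ corner-gray over 14 cells = 6873  → 2.6739
row 3: Σ corner-gray over 14 cells = 7275  → 2.8303
row 4: Σ corner-gray over 14 cells = 9005  → 3.5034
row 5: Σ corner-gray over 14 cells = 8853  → 3.4442
row 6: Σ corner-gray over 14 cells = 7038  → 2.7381
row 7: Σ corner-gray over 14 cells = 8059  → 3.1353
Σ rows: total corner-gray = 61910  → 24.0859 mm³


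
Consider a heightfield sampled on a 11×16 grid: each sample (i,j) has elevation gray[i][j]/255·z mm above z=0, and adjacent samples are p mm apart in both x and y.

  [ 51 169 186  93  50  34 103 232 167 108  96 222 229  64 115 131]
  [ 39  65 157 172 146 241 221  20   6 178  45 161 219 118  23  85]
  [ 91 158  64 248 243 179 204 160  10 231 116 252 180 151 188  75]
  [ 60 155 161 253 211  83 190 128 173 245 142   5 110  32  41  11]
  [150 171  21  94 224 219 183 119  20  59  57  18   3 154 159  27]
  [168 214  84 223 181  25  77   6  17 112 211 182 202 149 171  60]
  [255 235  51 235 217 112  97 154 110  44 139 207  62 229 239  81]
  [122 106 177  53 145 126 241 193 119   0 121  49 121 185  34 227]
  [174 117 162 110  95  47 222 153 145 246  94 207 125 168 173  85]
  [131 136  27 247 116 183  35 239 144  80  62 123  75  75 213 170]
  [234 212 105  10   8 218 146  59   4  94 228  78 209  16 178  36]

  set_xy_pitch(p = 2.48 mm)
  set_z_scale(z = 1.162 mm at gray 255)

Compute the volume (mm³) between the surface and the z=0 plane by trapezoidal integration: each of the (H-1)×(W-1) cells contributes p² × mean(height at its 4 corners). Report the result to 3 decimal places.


557.588

height_mm = gray/255 × 1.162; cell vol = 2.48² × mean(4 corners)
unit = 2.48² × 1.162 / (4×255) = 0.00700663 mm³ per gray-sum
row 0: Σ corner-gray over 15 cells = 7586  → 53.1523
row 1: Σ corner-gray over 15 cells = 8602  → 60.2710
row 2: Σ corner-gray over 15 cells = 8863  → 62.0998
row 3: Σ corner-gray over 15 cells = 7108  → 49.8031
row 4: Σ corner-gray over 15 cells = 7115  → 49.8522
row 5: Σ corner-gray over 15 cells = 8534  → 59.7946
row 6: Σ corner-gray over 15 cells = 8287  → 58.0640
row 7: Σ corner-gray over 15 cells = 8076  → 56.5856
row 8: Σ corner-gray over 15 cells = 8198  → 57.4404
row 9: Σ corner-gray over 15 cells = 7211  → 50.5248
Σ rows: total corner-gray = 79580  → 557.5878 mm³


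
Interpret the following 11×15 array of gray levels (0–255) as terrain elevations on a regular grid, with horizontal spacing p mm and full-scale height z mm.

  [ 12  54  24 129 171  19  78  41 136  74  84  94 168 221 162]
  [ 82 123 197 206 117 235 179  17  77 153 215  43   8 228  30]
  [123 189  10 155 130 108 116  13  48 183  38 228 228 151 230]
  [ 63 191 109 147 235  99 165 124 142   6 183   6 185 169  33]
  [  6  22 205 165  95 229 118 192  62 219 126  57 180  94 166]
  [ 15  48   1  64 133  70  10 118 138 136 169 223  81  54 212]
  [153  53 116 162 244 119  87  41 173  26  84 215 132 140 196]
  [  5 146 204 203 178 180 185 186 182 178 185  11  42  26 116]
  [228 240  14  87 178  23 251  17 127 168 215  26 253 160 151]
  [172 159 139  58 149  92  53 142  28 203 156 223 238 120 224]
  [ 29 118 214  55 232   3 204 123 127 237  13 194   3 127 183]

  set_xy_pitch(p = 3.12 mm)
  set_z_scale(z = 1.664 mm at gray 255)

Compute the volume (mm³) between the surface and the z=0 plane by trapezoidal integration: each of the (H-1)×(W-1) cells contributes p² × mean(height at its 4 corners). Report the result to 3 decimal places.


1134.022

height_mm = gray/255 × 1.664; cell vol = 3.12² × mean(4 corners)
unit = 3.12² × 1.664 / (4×255) = 0.0158804 mm³ per gray-sum
row 0: Σ corner-gray over 14 cells = 6468  → 102.7146
row 1: Σ corner-gray over 14 cells = 7255  → 115.2125
row 2: Σ corner-gray over 14 cells = 7165  → 113.7833
row 3: Σ corner-gray over 14 cells = 7318  → 116.2130
row 4: Σ corner-gray over 14 cells = 6417  → 101.9047
row 5: Σ corner-gray over 14 cells = 6250  → 99.2527
row 6: Σ corner-gray over 14 cells = 7466  → 118.5633
row 7: Σ corner-gray over 14 cells = 7830  → 124.3438
row 8: Σ corner-gray over 14 cells = 7813  → 124.0738
row 9: Σ corner-gray over 14 cells = 7428  → 117.9599
Σ rows: total corner-gray = 71410  → 1134.0217 mm³


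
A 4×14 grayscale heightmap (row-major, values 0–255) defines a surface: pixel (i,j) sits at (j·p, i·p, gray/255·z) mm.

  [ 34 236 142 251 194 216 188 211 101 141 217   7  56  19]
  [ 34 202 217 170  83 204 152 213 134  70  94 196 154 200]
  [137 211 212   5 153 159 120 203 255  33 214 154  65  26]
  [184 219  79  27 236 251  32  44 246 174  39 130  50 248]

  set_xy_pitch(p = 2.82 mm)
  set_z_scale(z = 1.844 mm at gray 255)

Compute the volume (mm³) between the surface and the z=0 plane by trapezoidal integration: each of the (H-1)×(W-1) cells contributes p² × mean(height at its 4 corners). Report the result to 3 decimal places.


height_mm = gray/255 × 1.844; cell vol = 2.82² × mean(4 corners)
unit = 2.82² × 1.844 / (4×255) = 0.0143767 mm³ per gray-sum
row 0: Σ corner-gray over 13 cells = 7985  → 114.7979
row 1: Σ corner-gray over 13 cells = 7743  → 111.3187
row 2: Σ corner-gray over 13 cells = 7217  → 103.7566
Σ rows: total corner-gray = 22945  → 329.8732 mm³

329.873


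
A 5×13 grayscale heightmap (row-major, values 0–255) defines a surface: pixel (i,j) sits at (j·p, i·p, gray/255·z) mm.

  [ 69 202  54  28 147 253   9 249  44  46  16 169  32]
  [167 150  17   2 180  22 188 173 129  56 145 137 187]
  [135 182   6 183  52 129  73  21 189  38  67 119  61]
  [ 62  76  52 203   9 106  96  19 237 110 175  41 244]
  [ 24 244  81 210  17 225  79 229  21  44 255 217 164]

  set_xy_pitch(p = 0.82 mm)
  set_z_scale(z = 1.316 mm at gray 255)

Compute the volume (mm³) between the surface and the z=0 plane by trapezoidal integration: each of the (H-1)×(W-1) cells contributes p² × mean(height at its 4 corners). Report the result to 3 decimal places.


18.398

height_mm = gray/255 × 1.316; cell vol = 0.82² × mean(4 corners)
unit = 0.82² × 1.316 / (4×255) = 0.000867528 mm³ per gray-sum
row 0: Σ corner-gray over 12 cells = 5287  → 4.5866
row 1: Σ corner-gray over 12 cells = 5066  → 4.3949
row 2: Σ corner-gray over 12 cells = 4868  → 4.2231
row 3: Σ corner-gray over 12 cells = 5986  → 5.1930
Σ rows: total corner-gray = 21207  → 18.3977 mm³


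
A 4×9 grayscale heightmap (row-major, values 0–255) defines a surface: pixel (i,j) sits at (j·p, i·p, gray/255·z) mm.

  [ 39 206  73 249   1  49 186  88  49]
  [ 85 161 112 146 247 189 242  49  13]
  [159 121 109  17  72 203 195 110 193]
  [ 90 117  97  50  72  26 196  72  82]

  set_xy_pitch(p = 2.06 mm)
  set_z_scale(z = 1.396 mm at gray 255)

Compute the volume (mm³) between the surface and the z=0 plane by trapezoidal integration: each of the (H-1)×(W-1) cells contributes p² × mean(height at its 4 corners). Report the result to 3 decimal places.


height_mm = gray/255 × 1.396; cell vol = 2.06² × mean(4 corners)
unit = 2.06² × 1.396 / (4×255) = 0.00580791 mm³ per gray-sum
row 0: Σ corner-gray over 8 cells = 4182  → 24.2887
row 1: Σ corner-gray over 8 cells = 4396  → 25.5316
row 2: Σ corner-gray over 8 cells = 3438  → 19.9676
Σ rows: total corner-gray = 12016  → 69.7878 mm³

69.788


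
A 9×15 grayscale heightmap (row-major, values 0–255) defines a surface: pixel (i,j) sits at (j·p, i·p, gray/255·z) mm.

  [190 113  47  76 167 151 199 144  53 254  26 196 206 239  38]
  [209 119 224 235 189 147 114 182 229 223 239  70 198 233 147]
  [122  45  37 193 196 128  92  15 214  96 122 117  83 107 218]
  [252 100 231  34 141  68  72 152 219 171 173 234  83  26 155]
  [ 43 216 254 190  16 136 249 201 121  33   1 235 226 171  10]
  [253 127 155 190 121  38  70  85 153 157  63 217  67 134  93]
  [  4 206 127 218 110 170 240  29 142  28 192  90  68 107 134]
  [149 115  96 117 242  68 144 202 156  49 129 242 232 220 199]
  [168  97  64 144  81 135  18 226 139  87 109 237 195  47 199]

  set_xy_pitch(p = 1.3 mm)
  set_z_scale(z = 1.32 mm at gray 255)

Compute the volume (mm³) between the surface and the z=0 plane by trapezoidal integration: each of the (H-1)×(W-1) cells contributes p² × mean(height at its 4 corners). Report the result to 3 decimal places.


height_mm = gray/255 × 1.32; cell vol = 1.3² × mean(4 corners)
unit = 1.3² × 1.32 / (4×255) = 0.00218706 mm³ per gray-sum
row 0: Σ corner-gray over 14 cells = 9130  → 19.9678
row 1: Σ corner-gray over 14 cells = 8390  → 18.3494
row 2: Σ corner-gray over 14 cells = 7045  → 15.4078
row 3: Σ corner-gray over 14 cells = 7966  → 17.4221
row 4: Σ corner-gray over 14 cells = 7651  → 16.7332
row 5: Σ corner-gray over 14 cells = 7092  → 15.5106
row 6: Σ corner-gray over 14 cells = 7964  → 17.4177
row 7: Σ corner-gray over 14 cells = 7897  → 17.2712
Σ rows: total corner-gray = 63135  → 138.0800 mm³

138.080


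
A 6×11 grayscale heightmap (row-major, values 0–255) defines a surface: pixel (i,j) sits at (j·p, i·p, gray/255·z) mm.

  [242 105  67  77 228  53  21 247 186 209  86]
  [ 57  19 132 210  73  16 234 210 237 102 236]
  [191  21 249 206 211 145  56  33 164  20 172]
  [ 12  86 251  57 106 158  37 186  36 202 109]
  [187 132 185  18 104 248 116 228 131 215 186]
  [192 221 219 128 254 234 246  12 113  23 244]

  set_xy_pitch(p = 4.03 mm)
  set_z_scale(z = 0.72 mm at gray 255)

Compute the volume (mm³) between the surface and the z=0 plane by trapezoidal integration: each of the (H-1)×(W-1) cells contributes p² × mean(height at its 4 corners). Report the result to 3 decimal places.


height_mm = gray/255 × 0.72; cell vol = 4.03² × mean(4 corners)
unit = 4.03² × 0.72 / (4×255) = 0.0114642 mm³ per gray-sum
row 0: Σ corner-gray over 10 cells = 5473  → 62.7434
row 1: Σ corner-gray over 10 cells = 5332  → 61.1269
row 2: Σ corner-gray over 10 cells = 4932  → 56.5413
row 3: Σ corner-gray over 10 cells = 5486  → 62.8924
row 4: Σ corner-gray over 10 cells = 6463  → 74.0929
Σ rows: total corner-gray = 27686  → 317.3969 mm³

317.397


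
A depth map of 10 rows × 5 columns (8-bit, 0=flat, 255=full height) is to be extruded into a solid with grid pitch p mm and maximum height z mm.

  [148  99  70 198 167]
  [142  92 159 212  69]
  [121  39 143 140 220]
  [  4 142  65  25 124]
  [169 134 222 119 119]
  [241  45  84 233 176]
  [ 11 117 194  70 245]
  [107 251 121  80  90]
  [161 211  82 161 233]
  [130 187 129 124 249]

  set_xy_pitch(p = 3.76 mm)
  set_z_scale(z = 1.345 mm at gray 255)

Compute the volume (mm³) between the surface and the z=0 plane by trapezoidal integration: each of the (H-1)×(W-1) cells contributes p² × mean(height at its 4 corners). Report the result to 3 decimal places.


360.466

height_mm = gray/255 × 1.345; cell vol = 3.76² × mean(4 corners)
unit = 3.76² × 1.345 / (4×255) = 0.0186422 mm³ per gray-sum
row 0: Σ corner-gray over 4 cells = 2186  → 40.7519
row 1: Σ corner-gray over 4 cells = 2122  → 39.5588
row 2: Σ corner-gray over 4 cells = 1577  → 29.3988
row 3: Σ corner-gray over 4 cells = 1830  → 34.1153
row 4: Σ corner-gray over 4 cells = 2379  → 44.3499
row 5: Σ corner-gray over 4 cells = 2159  → 40.2486
row 6: Σ corner-gray over 4 cells = 2119  → 39.5029
row 7: Σ corner-gray over 4 cells = 2403  → 44.7973
row 8: Σ corner-gray over 4 cells = 2561  → 47.7427
Σ rows: total corner-gray = 19336  → 360.4661 mm³


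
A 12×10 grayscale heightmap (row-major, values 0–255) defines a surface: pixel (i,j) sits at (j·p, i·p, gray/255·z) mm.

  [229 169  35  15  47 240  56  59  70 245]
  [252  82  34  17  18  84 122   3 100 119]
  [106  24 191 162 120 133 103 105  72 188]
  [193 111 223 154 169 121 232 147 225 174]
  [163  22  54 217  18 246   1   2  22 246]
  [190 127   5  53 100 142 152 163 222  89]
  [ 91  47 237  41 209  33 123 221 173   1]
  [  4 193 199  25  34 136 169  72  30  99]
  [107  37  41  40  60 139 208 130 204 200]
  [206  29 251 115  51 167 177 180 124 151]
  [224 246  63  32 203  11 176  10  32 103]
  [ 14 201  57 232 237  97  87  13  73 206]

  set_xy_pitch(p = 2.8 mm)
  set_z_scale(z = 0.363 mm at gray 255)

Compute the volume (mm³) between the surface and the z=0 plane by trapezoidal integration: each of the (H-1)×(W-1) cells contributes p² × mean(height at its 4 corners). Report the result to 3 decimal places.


height_mm = gray/255 × 0.363; cell vol = 2.8² × mean(4 corners)
unit = 2.8² × 0.363 / (4×255) = 0.00279012 mm³ per gray-sum
row 0: Σ corner-gray over 9 cells = 3147  → 8.7805
row 1: Σ corner-gray over 9 cells = 3405  → 9.5004
row 2: Σ corner-gray over 9 cells = 5245  → 14.6342
row 3: Σ corner-gray over 9 cells = 4704  → 13.1247
row 4: Σ corner-gray over 9 cells = 3780  → 10.5466
row 5: Σ corner-gray over 9 cells = 4467  → 12.4635
row 6: Σ corner-gray over 9 cells = 4079  → 11.3809
row 7: Σ corner-gray over 9 cells = 3844  → 10.7252
row 8: Σ corner-gray over 9 cells = 4570  → 12.7508
row 9: Σ corner-gray over 9 cells = 4418  → 12.3267
row 10: Σ corner-gray over 9 cells = 4087  → 11.4032
Σ rows: total corner-gray = 45746  → 127.6367 mm³

127.637


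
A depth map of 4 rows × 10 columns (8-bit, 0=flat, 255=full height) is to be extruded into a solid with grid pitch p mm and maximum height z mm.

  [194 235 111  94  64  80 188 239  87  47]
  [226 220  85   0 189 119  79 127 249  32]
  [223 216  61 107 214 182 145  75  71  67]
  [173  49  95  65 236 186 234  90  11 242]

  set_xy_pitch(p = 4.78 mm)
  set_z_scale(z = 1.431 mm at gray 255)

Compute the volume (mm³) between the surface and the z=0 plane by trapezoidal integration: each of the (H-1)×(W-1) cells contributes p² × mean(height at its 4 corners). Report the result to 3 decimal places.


height_mm = gray/255 × 1.431; cell vol = 4.78² × mean(4 corners)
unit = 4.78² × 1.431 / (4×255) = 0.032055 mm³ per gray-sum
row 0: Σ corner-gray over 9 cells = 4831  → 154.8575
row 1: Σ corner-gray over 9 cells = 4826  → 154.6972
row 2: Σ corner-gray over 9 cells = 4779  → 153.1907
Σ rows: total corner-gray = 14436  → 462.7454 mm³

462.745


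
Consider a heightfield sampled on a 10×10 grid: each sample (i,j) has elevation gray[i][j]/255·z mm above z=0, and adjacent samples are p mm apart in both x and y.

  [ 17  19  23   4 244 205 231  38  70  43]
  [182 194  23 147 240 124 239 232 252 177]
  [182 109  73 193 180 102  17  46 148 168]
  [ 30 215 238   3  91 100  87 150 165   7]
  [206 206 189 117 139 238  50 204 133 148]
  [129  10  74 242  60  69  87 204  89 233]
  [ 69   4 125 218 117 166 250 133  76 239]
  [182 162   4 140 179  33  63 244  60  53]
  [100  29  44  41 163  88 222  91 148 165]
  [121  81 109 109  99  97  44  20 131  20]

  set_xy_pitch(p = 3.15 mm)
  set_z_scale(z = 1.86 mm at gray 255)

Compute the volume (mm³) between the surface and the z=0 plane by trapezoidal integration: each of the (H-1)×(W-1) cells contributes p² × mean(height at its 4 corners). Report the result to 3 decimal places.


height_mm = gray/255 × 1.86; cell vol = 3.15² × mean(4 corners)
unit = 3.15² × 1.86 / (4×255) = 0.018094 mm³ per gray-sum
row 0: Σ corner-gray over 9 cells = 4989  → 90.2708
row 1: Σ corner-gray over 9 cells = 5347  → 96.7485
row 2: Σ corner-gray over 9 cells = 4221  → 76.3746
row 3: Σ corner-gray over 9 cells = 5041  → 91.2117
row 4: Σ corner-gray over 9 cells = 4938  → 89.3480
row 5: Σ corner-gray over 9 cells = 4518  → 81.7486
row 6: Σ corner-gray over 9 cells = 4491  → 81.2600
row 7: Σ corner-gray over 9 cells = 3922  → 70.9646
row 8: Σ corner-gray over 9 cells = 3438  → 62.2071
Σ rows: total corner-gray = 40905  → 740.1339 mm³

740.134


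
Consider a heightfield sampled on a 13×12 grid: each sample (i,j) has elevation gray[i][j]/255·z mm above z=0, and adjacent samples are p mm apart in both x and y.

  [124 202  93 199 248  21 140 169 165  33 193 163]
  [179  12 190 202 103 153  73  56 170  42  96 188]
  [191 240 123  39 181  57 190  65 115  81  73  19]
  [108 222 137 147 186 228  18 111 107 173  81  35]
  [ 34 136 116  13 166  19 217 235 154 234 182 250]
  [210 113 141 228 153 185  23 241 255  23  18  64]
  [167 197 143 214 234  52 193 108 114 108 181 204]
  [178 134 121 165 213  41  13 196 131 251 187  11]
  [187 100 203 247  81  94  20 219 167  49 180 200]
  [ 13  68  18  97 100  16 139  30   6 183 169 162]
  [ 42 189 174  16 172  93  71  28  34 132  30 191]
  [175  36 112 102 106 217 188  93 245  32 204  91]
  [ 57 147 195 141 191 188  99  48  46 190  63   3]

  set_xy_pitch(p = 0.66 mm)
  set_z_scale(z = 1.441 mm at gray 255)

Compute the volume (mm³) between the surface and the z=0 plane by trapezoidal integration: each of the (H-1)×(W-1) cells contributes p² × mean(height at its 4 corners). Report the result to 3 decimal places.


41.602

height_mm = gray/255 × 1.441; cell vol = 0.66² × mean(4 corners)
unit = 0.66² × 1.441 / (4×255) = 0.000615392 mm³ per gray-sum
row 0: Σ corner-gray over 11 cells = 5774  → 3.5533
row 1: Σ corner-gray over 11 cells = 5099  → 3.1379
row 2: Σ corner-gray over 11 cells = 5501  → 3.3853
row 3: Σ corner-gray over 11 cells = 6191  → 3.8099
row 4: Σ corner-gray over 11 cells = 6262  → 3.8536
row 5: Σ corner-gray over 11 cells = 6493  → 3.9957
row 6: Σ corner-gray over 11 cells = 6552  → 4.0320
row 7: Σ corner-gray over 11 cells = 6200  → 3.8154
row 8: Σ corner-gray over 11 cells = 4934  → 3.0363
row 9: Σ corner-gray over 11 cells = 3938  → 2.4234
row 10: Σ corner-gray over 11 cells = 5047  → 3.1059
row 11: Σ corner-gray over 11 cells = 5612  → 3.4536
Σ rows: total corner-gray = 67603  → 41.6023 mm³


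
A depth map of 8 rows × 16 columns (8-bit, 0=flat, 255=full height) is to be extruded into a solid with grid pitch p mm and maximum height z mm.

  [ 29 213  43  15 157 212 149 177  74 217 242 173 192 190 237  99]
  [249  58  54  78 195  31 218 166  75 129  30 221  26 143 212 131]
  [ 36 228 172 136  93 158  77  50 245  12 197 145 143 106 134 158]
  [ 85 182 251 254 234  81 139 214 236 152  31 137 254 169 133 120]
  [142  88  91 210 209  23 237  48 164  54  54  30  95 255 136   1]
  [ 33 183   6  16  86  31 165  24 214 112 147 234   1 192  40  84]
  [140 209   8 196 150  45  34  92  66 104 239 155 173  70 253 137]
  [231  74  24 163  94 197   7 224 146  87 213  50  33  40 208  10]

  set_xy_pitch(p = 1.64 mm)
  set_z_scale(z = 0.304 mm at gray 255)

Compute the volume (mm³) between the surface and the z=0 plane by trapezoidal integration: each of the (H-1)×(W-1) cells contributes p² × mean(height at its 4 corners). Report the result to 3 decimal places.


height_mm = gray/255 × 0.304; cell vol = 1.64² × mean(4 corners)
unit = 1.64² × 0.304 / (4×255) = 0.000801606 mm³ per gray-sum
row 0: Σ corner-gray over 15 cells = 8362  → 6.7030
row 1: Σ corner-gray over 15 cells = 7638  → 6.1227
row 2: Σ corner-gray over 15 cells = 9125  → 7.3147
row 3: Σ corner-gray over 15 cells = 8670  → 6.9499
row 4: Σ corner-gray over 15 cells = 6550  → 5.2505
row 5: Σ corner-gray over 15 cells = 6884  → 5.5183
row 6: Σ corner-gray over 15 cells = 7226  → 5.7924
Σ rows: total corner-gray = 54455  → 43.6515 mm³

43.651


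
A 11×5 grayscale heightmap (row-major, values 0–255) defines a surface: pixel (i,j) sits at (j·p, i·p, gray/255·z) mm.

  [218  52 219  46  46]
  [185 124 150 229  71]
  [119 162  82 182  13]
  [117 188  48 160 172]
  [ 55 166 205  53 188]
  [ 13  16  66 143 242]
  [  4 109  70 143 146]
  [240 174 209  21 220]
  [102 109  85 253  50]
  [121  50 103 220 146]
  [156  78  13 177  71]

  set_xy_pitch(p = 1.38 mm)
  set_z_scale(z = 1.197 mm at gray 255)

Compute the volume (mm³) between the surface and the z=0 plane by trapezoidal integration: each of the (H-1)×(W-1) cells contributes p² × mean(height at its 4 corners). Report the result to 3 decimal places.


height_mm = gray/255 × 1.197; cell vol = 1.38² × mean(4 corners)
unit = 1.38² × 1.197 / (4×255) = 0.00223487 mm³ per gray-sum
row 0: Σ corner-gray over 4 cells = 2160  → 4.8273
row 1: Σ corner-gray over 4 cells = 2246  → 5.0195
row 2: Σ corner-gray over 4 cells = 2065  → 4.6150
row 3: Σ corner-gray over 4 cells = 2172  → 4.8541
row 4: Σ corner-gray over 4 cells = 1796  → 4.0138
row 5: Σ corner-gray over 4 cells = 1499  → 3.3501
row 6: Σ corner-gray over 4 cells = 2062  → 4.6083
row 7: Σ corner-gray over 4 cells = 2314  → 5.1715
row 8: Σ corner-gray over 4 cells = 2059  → 4.6016
row 9: Σ corner-gray over 4 cells = 1776  → 3.9691
Σ rows: total corner-gray = 20149  → 45.0304 mm³

45.030


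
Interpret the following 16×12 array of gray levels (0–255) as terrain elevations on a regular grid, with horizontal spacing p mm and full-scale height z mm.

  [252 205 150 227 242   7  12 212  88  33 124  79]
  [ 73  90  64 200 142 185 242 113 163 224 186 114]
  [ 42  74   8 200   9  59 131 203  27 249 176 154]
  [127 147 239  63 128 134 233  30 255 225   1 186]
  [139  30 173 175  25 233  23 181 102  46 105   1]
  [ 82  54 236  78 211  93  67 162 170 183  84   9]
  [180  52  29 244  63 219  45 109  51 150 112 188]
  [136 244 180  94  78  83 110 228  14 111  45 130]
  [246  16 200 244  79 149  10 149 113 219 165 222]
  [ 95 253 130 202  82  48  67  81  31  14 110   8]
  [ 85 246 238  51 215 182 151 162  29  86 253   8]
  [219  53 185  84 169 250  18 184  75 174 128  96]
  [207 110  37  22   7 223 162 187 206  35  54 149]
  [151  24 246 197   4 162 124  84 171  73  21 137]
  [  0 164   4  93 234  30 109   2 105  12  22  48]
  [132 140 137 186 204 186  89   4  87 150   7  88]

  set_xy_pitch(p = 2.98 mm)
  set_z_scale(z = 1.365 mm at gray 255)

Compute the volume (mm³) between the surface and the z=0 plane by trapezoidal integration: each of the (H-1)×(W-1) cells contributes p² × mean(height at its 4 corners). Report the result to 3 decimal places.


955.942

height_mm = gray/255 × 1.365; cell vol = 2.98² × mean(4 corners)
unit = 2.98² × 1.365 / (4×255) = 0.0118841 mm³ per gray-sum
row 0: Σ corner-gray over 11 cells = 6336  → 75.2974
row 1: Σ corner-gray over 11 cells = 5873  → 69.7951
row 2: Σ corner-gray over 11 cells = 5691  → 67.6322
row 3: Σ corner-gray over 11 cells = 5549  → 65.9447
row 4: Σ corner-gray over 11 cells = 5093  → 60.5255
row 5: Σ corner-gray over 11 cells = 5283  → 62.7835
row 6: Σ corner-gray over 11 cells = 5156  → 61.2742
row 7: Σ corner-gray over 11 cells = 5796  → 68.8800
row 8: Σ corner-gray over 11 cells = 5295  → 62.9261
row 9: Σ corner-gray over 11 cells = 5458  → 64.8632
row 10: Σ corner-gray over 11 cells = 6274  → 74.5606
row 11: Σ corner-gray over 11 cells = 5397  → 64.1383
row 12: Σ corner-gray over 11 cells = 4942  → 58.7310
row 13: Σ corner-gray over 11 cells = 4098  → 48.7009
row 14: Σ corner-gray over 11 cells = 4198  → 49.8893
Σ rows: total corner-gray = 80439  → 955.9423 mm³


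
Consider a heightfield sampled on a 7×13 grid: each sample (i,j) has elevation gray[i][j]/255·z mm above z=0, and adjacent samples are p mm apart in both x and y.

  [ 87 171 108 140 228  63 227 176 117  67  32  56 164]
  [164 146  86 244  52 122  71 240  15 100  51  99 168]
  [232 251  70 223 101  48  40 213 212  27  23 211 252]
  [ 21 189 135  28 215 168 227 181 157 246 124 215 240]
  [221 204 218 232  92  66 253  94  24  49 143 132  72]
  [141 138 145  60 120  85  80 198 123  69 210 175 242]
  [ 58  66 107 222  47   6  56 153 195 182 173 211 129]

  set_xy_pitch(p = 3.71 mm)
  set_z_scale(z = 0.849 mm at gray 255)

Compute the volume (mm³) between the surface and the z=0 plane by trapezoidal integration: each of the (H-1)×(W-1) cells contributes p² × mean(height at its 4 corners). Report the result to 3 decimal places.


height_mm = gray/255 × 0.849; cell vol = 3.71² × mean(4 corners)
unit = 3.71² × 0.849 / (4×255) = 0.0114566 mm³ per gray-sum
row 0: Σ corner-gray over 12 cells = 5805  → 66.5055
row 1: Σ corner-gray over 12 cells = 6106  → 69.9539
row 2: Σ corner-gray over 12 cells = 7353  → 84.2403
row 3: Σ corner-gray over 12 cells = 7338  → 84.0685
row 4: Σ corner-gray over 12 cells = 6496  → 74.4220
row 5: Σ corner-gray over 12 cells = 6212  → 71.1683
Σ rows: total corner-gray = 39310  → 450.3585 mm³

450.359


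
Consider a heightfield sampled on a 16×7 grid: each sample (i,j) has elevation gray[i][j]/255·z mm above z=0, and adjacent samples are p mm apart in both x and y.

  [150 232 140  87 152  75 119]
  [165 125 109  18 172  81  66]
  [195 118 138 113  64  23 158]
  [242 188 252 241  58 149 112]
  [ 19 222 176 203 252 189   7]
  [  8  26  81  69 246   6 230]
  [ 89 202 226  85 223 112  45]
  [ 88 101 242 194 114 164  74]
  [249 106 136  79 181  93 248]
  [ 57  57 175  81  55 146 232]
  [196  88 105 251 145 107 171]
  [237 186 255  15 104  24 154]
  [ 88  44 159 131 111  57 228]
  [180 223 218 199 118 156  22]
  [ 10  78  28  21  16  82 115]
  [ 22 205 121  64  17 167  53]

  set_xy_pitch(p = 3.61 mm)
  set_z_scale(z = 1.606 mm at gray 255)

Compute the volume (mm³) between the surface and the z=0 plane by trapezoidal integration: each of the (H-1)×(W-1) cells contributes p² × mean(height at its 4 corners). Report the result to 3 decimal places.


height_mm = gray/255 × 1.606; cell vol = 3.61² × mean(4 corners)
unit = 3.61² × 1.606 / (4×255) = 0.0205192 mm³ per gray-sum
row 0: Σ corner-gray over 6 cells = 2882  → 59.1362
row 1: Σ corner-gray over 6 cells = 2506  → 51.4210
row 2: Σ corner-gray over 6 cells = 3395  → 69.6626
row 3: Σ corner-gray over 6 cells = 4240  → 87.0013
row 4: Σ corner-gray over 6 cells = 3204  → 65.7434
row 5: Σ corner-gray over 6 cells = 2924  → 59.9981
row 6: Σ corner-gray over 6 cells = 3622  → 74.3204
row 7: Σ corner-gray over 6 cells = 3479  → 71.3862
row 8: Σ corner-gray over 6 cells = 3004  → 61.6396
row 9: Σ corner-gray over 6 cells = 3076  → 63.1170
row 10: Σ corner-gray over 6 cells = 3318  → 68.0826
row 11: Σ corner-gray over 6 cells = 2879  → 59.0747
row 12: Σ corner-gray over 6 cells = 3350  → 68.7392
row 13: Σ corner-gray over 6 cells = 2605  → 53.4524
row 14: Σ corner-gray over 6 cells = 1798  → 36.8935
Σ rows: total corner-gray = 46282  → 949.6682 mm³

949.668


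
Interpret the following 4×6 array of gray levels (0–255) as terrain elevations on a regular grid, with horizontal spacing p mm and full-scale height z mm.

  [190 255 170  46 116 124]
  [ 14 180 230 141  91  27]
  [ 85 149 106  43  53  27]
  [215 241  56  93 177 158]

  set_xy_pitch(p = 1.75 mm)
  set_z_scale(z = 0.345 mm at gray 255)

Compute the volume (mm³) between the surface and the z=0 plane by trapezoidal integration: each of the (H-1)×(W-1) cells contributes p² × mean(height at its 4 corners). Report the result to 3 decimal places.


7.534

height_mm = gray/255 × 0.345; cell vol = 1.75² × mean(4 corners)
unit = 1.75² × 0.345 / (4×255) = 0.00103585 mm³ per gray-sum
row 0: Σ corner-gray over 5 cells = 2813  → 2.9138
row 1: Σ corner-gray over 5 cells = 2139  → 2.2157
row 2: Σ corner-gray over 5 cells = 2321  → 2.4042
Σ rows: total corner-gray = 7273  → 7.5337 mm³


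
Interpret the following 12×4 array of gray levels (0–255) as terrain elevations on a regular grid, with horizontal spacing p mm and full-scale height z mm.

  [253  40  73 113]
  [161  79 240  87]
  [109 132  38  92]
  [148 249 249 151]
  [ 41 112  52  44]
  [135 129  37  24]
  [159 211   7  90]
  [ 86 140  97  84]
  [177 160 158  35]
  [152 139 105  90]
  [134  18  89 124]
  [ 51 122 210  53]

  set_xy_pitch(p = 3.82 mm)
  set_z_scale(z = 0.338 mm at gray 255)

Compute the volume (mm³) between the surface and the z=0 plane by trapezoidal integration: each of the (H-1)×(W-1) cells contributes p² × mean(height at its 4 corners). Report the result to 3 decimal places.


height_mm = gray/255 × 0.338; cell vol = 3.82² × mean(4 corners)
unit = 3.82² × 0.338 / (4×255) = 0.00483552 mm³ per gray-sum
row 0: Σ corner-gray over 3 cells = 1478  → 7.1469
row 1: Σ corner-gray over 3 cells = 1427  → 6.9003
row 2: Σ corner-gray over 3 cells = 1836  → 8.8780
row 3: Σ corner-gray over 3 cells = 1708  → 8.2591
row 4: Σ corner-gray over 3 cells = 904  → 4.3713
row 5: Σ corner-gray over 3 cells = 1176  → 5.6866
row 6: Σ corner-gray over 3 cells = 1329  → 6.4264
row 7: Σ corner-gray over 3 cells = 1492  → 7.2146
row 8: Σ corner-gray over 3 cells = 1578  → 7.6305
row 9: Σ corner-gray over 3 cells = 1202  → 5.8123
row 10: Σ corner-gray over 3 cells = 1240  → 5.9960
Σ rows: total corner-gray = 15370  → 74.3220 mm³

74.322


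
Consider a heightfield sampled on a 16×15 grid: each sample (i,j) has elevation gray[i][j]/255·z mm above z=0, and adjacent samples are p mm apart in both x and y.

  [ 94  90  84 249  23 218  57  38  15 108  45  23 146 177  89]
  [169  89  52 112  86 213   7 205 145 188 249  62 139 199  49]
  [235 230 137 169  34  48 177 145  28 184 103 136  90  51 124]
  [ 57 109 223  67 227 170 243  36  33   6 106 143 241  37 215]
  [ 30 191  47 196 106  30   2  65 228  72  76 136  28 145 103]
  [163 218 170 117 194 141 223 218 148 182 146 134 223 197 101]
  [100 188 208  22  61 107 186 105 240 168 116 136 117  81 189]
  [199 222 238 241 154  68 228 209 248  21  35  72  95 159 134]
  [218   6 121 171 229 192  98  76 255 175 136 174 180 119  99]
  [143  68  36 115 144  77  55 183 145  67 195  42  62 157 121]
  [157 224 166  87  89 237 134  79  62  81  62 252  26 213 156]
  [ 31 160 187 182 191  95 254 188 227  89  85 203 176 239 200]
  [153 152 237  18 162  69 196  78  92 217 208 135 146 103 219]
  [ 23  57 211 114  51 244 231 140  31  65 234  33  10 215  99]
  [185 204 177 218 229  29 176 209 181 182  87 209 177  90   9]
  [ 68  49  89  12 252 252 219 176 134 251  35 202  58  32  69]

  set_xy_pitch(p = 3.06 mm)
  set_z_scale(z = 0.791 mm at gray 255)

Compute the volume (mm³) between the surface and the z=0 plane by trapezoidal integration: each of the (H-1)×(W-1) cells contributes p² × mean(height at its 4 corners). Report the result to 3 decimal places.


height_mm = gray/255 × 0.791; cell vol = 3.06² × mean(4 corners)
unit = 3.06² × 0.791 / (4×255) = 0.00726138 mm³ per gray-sum
row 0: Σ corner-gray over 14 cells = 6439  → 46.7560
row 1: Σ corner-gray over 14 cells = 7133  → 51.7954
row 2: Σ corner-gray over 14 cells = 6977  → 50.6626
row 3: Σ corner-gray over 14 cells = 6331  → 45.9718
row 4: Σ corner-gray over 14 cells = 7663  → 55.6440
row 5: Σ corner-gray over 14 cells = 8645  → 62.7746
row 6: Σ corner-gray over 14 cells = 8072  → 58.6139
row 7: Σ corner-gray over 14 cells = 8494  → 61.6782
row 8: Σ corner-gray over 14 cells = 7137  → 51.8245
row 9: Σ corner-gray over 14 cells = 6693  → 48.6004
row 10: Σ corner-gray over 14 cells = 8520  → 61.8670
row 11: Σ corner-gray over 14 cells = 8781  → 63.7622
row 12: Σ corner-gray over 14 cells = 7392  → 53.6761
row 13: Σ corner-gray over 14 cells = 7924  → 57.5392
row 14: Σ corner-gray over 14 cells = 8189  → 59.4634
Σ rows: total corner-gray = 114390  → 830.6293 mm³

830.629


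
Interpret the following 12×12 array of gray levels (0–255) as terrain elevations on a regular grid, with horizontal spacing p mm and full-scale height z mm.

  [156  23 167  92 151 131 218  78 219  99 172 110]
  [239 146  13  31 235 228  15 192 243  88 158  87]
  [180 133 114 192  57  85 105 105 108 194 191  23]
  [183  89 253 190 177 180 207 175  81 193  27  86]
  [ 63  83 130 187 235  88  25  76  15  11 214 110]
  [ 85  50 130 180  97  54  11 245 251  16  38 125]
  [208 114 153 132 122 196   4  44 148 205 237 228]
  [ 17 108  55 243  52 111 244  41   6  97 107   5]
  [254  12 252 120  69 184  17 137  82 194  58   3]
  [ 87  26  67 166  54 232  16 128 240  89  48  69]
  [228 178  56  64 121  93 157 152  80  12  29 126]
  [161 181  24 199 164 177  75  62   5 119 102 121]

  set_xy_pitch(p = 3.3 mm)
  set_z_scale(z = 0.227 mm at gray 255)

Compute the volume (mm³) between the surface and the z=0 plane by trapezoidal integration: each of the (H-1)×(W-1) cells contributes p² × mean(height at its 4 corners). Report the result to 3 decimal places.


height_mm = gray/255 × 0.227; cell vol = 3.3² × mean(4 corners)
unit = 3.3² × 0.227 / (4×255) = 0.00242356 mm³ per gray-sum
row 0: Σ corner-gray over 11 cells = 5990  → 14.5171
row 1: Σ corner-gray over 11 cells = 5795  → 14.0445
row 2: Σ corner-gray over 11 cells = 6184  → 14.9873
row 3: Σ corner-gray over 11 cells = 5714  → 13.8482
row 4: Σ corner-gray over 11 cells = 4655  → 11.2817
row 5: Σ corner-gray over 11 cells = 5500  → 13.3296
row 6: Σ corner-gray over 11 cells = 5296  → 12.8352
row 7: Σ corner-gray over 11 cells = 4657  → 11.2865
row 8: Σ corner-gray over 11 cells = 4795  → 11.6210
row 9: Σ corner-gray over 11 cells = 4526  → 10.9690
row 10: Σ corner-gray over 11 cells = 4736  → 11.4780
Σ rows: total corner-gray = 57848  → 140.1980 mm³

140.198


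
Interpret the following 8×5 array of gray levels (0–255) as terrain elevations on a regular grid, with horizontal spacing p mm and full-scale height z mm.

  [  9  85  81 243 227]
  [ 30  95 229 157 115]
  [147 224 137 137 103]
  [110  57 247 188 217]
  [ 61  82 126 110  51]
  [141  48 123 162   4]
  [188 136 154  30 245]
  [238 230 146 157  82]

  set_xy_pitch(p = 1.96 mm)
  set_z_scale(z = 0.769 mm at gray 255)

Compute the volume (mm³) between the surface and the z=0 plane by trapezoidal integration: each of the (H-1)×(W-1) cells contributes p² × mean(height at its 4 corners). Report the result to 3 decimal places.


43.537

height_mm = gray/255 × 0.769; cell vol = 1.96² × mean(4 corners)
unit = 1.96² × 0.769 / (4×255) = 0.00289627 mm³ per gray-sum
row 0: Σ corner-gray over 4 cells = 2161  → 6.2588
row 1: Σ corner-gray over 4 cells = 2353  → 6.8149
row 2: Σ corner-gray over 4 cells = 2557  → 7.4057
row 3: Σ corner-gray over 4 cells = 2059  → 5.9634
row 4: Σ corner-gray over 4 cells = 1559  → 4.5153
row 5: Σ corner-gray over 4 cells = 1884  → 5.4566
row 6: Σ corner-gray over 4 cells = 2459  → 7.1219
Σ rows: total corner-gray = 15032  → 43.5367 mm³


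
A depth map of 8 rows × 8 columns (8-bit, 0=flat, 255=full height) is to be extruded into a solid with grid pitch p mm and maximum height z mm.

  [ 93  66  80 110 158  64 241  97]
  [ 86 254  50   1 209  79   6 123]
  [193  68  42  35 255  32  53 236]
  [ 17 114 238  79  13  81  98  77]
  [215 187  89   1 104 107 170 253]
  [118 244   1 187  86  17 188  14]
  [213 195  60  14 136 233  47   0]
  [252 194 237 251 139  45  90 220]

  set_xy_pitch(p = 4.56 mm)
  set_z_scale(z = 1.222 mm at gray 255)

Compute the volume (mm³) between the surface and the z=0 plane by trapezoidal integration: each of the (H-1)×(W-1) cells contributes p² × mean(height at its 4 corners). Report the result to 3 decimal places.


height_mm = gray/255 × 1.222; cell vol = 4.56² × mean(4 corners)
unit = 4.56² × 1.222 / (4×255) = 0.0249115 mm³ per gray-sum
row 0: Σ corner-gray over 7 cells = 3035  → 75.6065
row 1: Σ corner-gray over 7 cells = 2806  → 69.9018
row 2: Σ corner-gray over 7 cells = 2739  → 68.2327
row 3: Σ corner-gray over 7 cells = 3124  → 77.8237
row 4: Σ corner-gray over 7 cells = 3362  → 83.7526
row 5: Σ corner-gray over 7 cells = 3161  → 78.7454
row 6: Σ corner-gray over 7 cells = 3967  → 98.8241
Σ rows: total corner-gray = 22194  → 552.8869 mm³

552.887


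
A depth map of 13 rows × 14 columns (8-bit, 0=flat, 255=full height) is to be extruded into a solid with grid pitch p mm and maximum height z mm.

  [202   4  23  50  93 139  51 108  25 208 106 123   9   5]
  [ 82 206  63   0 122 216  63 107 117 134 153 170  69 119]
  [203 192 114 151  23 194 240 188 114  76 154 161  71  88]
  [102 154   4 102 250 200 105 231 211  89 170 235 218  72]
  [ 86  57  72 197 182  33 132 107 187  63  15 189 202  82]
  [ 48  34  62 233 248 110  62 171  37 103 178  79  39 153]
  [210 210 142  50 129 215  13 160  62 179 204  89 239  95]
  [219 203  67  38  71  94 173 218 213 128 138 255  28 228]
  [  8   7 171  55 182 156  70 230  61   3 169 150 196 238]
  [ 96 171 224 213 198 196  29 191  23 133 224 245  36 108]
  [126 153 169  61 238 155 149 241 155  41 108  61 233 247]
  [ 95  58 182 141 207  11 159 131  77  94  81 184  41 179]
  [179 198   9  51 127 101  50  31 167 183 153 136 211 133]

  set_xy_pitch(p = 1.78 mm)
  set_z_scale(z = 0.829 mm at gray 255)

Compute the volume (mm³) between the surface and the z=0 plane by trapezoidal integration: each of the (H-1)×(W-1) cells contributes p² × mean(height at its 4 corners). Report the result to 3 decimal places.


height_mm = gray/255 × 0.829; cell vol = 1.78² × mean(4 corners)
unit = 1.78² × 0.829 / (4×255) = 0.0025751 mm³ per gray-sum
row 0: Σ corner-gray over 13 cells = 5126  → 13.2000
row 1: Σ corner-gray over 13 cells = 6688  → 17.2223
row 2: Σ corner-gray over 13 cells = 7759  → 19.9802
row 3: Σ corner-gray over 13 cells = 7152  → 18.4171
row 4: Σ corner-gray over 13 cells = 5953  → 15.3296
row 5: Σ corner-gray over 13 cells = 6602  → 17.0008
row 6: Σ corner-gray over 13 cells = 7388  → 19.0249
row 7: Σ corner-gray over 13 cells = 6845  → 17.6266
row 8: Σ corner-gray over 13 cells = 7116  → 18.3244
row 9: Σ corner-gray over 13 cells = 7871  → 20.2686
row 10: Σ corner-gray over 13 cells = 6907  → 17.7862
row 11: Σ corner-gray over 13 cells = 6152  → 15.8420
Σ rows: total corner-gray = 81559  → 210.0227 mm³

210.023
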